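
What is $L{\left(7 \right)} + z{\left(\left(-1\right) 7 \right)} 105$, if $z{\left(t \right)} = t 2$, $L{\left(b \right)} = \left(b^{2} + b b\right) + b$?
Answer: $-1365$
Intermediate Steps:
$L{\left(b \right)} = b + 2 b^{2}$ ($L{\left(b \right)} = \left(b^{2} + b^{2}\right) + b = 2 b^{2} + b = b + 2 b^{2}$)
$z{\left(t \right)} = 2 t$
$L{\left(7 \right)} + z{\left(\left(-1\right) 7 \right)} 105 = 7 \left(1 + 2 \cdot 7\right) + 2 \left(\left(-1\right) 7\right) 105 = 7 \left(1 + 14\right) + 2 \left(-7\right) 105 = 7 \cdot 15 - 1470 = 105 - 1470 = -1365$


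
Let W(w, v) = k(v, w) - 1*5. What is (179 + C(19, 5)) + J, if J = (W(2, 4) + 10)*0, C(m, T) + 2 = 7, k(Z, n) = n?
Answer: 184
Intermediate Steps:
C(m, T) = 5 (C(m, T) = -2 + 7 = 5)
W(w, v) = -5 + w (W(w, v) = w - 1*5 = w - 5 = -5 + w)
J = 0 (J = ((-5 + 2) + 10)*0 = (-3 + 10)*0 = 7*0 = 0)
(179 + C(19, 5)) + J = (179 + 5) + 0 = 184 + 0 = 184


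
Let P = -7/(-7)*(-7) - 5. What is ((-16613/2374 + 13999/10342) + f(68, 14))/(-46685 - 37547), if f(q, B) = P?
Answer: 108300229/517014078664 ≈ 0.00020947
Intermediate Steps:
P = -12 (P = -7*(-⅐)*(-7) - 5 = 1*(-7) - 5 = -7 - 5 = -12)
f(q, B) = -12
((-16613/2374 + 13999/10342) + f(68, 14))/(-46685 - 37547) = ((-16613/2374 + 13999/10342) - 12)/(-46685 - 37547) = ((-16613*1/2374 + 13999*(1/10342)) - 12)/(-84232) = ((-16613/2374 + 13999/10342) - 12)*(-1/84232) = (-34644505/6137977 - 12)*(-1/84232) = -108300229/6137977*(-1/84232) = 108300229/517014078664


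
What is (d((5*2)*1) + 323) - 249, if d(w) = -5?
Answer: 69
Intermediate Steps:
(d((5*2)*1) + 323) - 249 = (-5 + 323) - 249 = 318 - 249 = 69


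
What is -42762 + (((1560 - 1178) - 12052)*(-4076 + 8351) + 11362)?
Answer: -49920650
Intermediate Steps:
-42762 + (((1560 - 1178) - 12052)*(-4076 + 8351) + 11362) = -42762 + ((382 - 12052)*4275 + 11362) = -42762 + (-11670*4275 + 11362) = -42762 + (-49889250 + 11362) = -42762 - 49877888 = -49920650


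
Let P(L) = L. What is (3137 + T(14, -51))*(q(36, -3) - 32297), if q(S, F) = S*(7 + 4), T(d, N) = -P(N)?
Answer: -101700388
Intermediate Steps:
T(d, N) = -N
q(S, F) = 11*S (q(S, F) = S*11 = 11*S)
(3137 + T(14, -51))*(q(36, -3) - 32297) = (3137 - 1*(-51))*(11*36 - 32297) = (3137 + 51)*(396 - 32297) = 3188*(-31901) = -101700388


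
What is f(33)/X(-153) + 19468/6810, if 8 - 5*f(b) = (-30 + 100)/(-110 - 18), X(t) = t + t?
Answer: 63419383/22227840 ≈ 2.8531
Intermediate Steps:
X(t) = 2*t
f(b) = 547/320 (f(b) = 8/5 - (-30 + 100)/(5*(-110 - 18)) = 8/5 - 14/(-128) = 8/5 - 14*(-1)/128 = 8/5 - 1/5*(-35/64) = 8/5 + 7/64 = 547/320)
f(33)/X(-153) + 19468/6810 = 547/(320*((2*(-153)))) + 19468/6810 = (547/320)/(-306) + 19468*(1/6810) = (547/320)*(-1/306) + 9734/3405 = -547/97920 + 9734/3405 = 63419383/22227840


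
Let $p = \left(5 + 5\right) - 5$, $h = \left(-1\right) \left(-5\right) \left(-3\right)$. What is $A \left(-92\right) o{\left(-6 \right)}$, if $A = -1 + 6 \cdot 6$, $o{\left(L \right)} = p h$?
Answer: $241500$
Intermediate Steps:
$h = -15$ ($h = 5 \left(-3\right) = -15$)
$p = 5$ ($p = 10 - 5 = 5$)
$o{\left(L \right)} = -75$ ($o{\left(L \right)} = 5 \left(-15\right) = -75$)
$A = 35$ ($A = -1 + 36 = 35$)
$A \left(-92\right) o{\left(-6 \right)} = 35 \left(-92\right) \left(-75\right) = \left(-3220\right) \left(-75\right) = 241500$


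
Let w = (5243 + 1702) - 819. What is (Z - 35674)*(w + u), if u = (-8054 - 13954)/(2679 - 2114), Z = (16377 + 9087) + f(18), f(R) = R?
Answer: -35052142944/565 ≈ -6.2039e+7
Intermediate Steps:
w = 6126 (w = 6945 - 819 = 6126)
Z = 25482 (Z = (16377 + 9087) + 18 = 25464 + 18 = 25482)
u = -22008/565 ≈ -38.952
(Z - 35674)*(w + u) = (25482 - 35674)*(6126 - 22008/565) = -10192*3439182/565 = -35052142944/565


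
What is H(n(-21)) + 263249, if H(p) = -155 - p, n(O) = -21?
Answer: 263115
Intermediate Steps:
H(n(-21)) + 263249 = (-155 - 1*(-21)) + 263249 = (-155 + 21) + 263249 = -134 + 263249 = 263115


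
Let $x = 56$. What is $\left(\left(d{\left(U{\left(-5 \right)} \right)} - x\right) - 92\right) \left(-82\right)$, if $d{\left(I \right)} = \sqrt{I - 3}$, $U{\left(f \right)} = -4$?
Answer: $12136 - 82 i \sqrt{7} \approx 12136.0 - 216.95 i$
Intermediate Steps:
$d{\left(I \right)} = \sqrt{-3 + I}$
$\left(\left(d{\left(U{\left(-5 \right)} \right)} - x\right) - 92\right) \left(-82\right) = \left(\left(\sqrt{-3 - 4} - 56\right) - 92\right) \left(-82\right) = \left(\left(\sqrt{-7} - 56\right) - 92\right) \left(-82\right) = \left(\left(i \sqrt{7} - 56\right) - 92\right) \left(-82\right) = \left(\left(-56 + i \sqrt{7}\right) - 92\right) \left(-82\right) = \left(-148 + i \sqrt{7}\right) \left(-82\right) = 12136 - 82 i \sqrt{7}$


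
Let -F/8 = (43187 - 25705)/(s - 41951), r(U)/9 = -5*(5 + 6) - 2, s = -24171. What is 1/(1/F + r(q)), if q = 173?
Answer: -69928/35840003 ≈ -0.0019511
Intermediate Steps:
r(U) = -513 (r(U) = 9*(-5*(5 + 6) - 2) = 9*(-5*11 - 2) = 9*(-55 - 2) = 9*(-57) = -513)
F = 69928/33061 (F = -8*(43187 - 25705)/(-24171 - 41951) = -139856/(-66122) = -139856*(-1)/66122 = -8*(-8741/33061) = 69928/33061 ≈ 2.1151)
1/(1/F + r(q)) = 1/(1/(69928/33061) - 513) = 1/(33061/69928 - 513) = 1/(-35840003/69928) = -69928/35840003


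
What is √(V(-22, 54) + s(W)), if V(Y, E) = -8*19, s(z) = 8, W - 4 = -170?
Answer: 12*I ≈ 12.0*I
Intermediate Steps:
W = -166 (W = 4 - 170 = -166)
V(Y, E) = -152
√(V(-22, 54) + s(W)) = √(-152 + 8) = √(-144) = 12*I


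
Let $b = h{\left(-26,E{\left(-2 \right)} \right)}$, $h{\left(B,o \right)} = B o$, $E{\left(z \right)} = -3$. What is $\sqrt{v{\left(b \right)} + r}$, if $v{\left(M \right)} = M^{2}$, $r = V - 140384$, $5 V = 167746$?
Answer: $\frac{i \sqrt{2518770}}{5} \approx 317.41 i$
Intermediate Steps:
$V = \frac{167746}{5}$ ($V = \frac{1}{5} \cdot 167746 = \frac{167746}{5} \approx 33549.0$)
$r = - \frac{534174}{5}$ ($r = \frac{167746}{5} - 140384 = - \frac{534174}{5} \approx -1.0683 \cdot 10^{5}$)
$b = 78$ ($b = \left(-26\right) \left(-3\right) = 78$)
$\sqrt{v{\left(b \right)} + r} = \sqrt{78^{2} - \frac{534174}{5}} = \sqrt{6084 - \frac{534174}{5}} = \sqrt{- \frac{503754}{5}} = \frac{i \sqrt{2518770}}{5}$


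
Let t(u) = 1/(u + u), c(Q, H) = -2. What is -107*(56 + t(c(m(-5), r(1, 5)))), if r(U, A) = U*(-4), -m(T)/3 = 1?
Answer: -23861/4 ≈ -5965.3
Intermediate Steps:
m(T) = -3 (m(T) = -3*1 = -3)
r(U, A) = -4*U
t(u) = 1/(2*u)
-107*(56 + t(c(m(-5), r(1, 5)))) = -107*(56 + (1/2)/(-2)) = -107*(56 + (1/2)*(-1/2)) = -107*(56 - 1/4) = -107*223/4 = -23861/4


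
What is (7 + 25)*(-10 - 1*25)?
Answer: -1120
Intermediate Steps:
(7 + 25)*(-10 - 1*25) = 32*(-10 - 25) = 32*(-35) = -1120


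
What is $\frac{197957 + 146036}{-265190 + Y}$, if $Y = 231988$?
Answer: $- \frac{26461}{2554} \approx -10.361$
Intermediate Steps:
$\frac{197957 + 146036}{-265190 + Y} = \frac{197957 + 146036}{-265190 + 231988} = \frac{343993}{-33202} = 343993 \left(- \frac{1}{33202}\right) = - \frac{26461}{2554}$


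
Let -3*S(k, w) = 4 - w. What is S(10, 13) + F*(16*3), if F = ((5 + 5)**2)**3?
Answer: 48000003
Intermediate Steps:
S(k, w) = -4/3 + w/3 (S(k, w) = -(4 - w)/3 = -4/3 + w/3)
F = 1000000 (F = (10**2)**3 = 100**3 = 1000000)
S(10, 13) + F*(16*3) = (-4/3 + (1/3)*13) + 1000000*(16*3) = (-4/3 + 13/3) + 1000000*48 = 3 + 48000000 = 48000003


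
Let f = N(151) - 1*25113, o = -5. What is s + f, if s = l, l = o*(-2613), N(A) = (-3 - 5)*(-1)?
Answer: -12040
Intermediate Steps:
N(A) = 8 (N(A) = -8*(-1) = 8)
l = 13065 (l = -5*(-2613) = 13065)
f = -25105 (f = 8 - 1*25113 = 8 - 25113 = -25105)
s = 13065
s + f = 13065 - 25105 = -12040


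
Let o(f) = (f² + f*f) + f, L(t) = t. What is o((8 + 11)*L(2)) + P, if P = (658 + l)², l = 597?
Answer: 1577951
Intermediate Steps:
o(f) = f + 2*f² (o(f) = (f² + f²) + f = 2*f² + f = f + 2*f²)
P = 1575025 (P = (658 + 597)² = 1255² = 1575025)
o((8 + 11)*L(2)) + P = ((8 + 11)*2)*(1 + 2*((8 + 11)*2)) + 1575025 = (19*2)*(1 + 2*(19*2)) + 1575025 = 38*(1 + 2*38) + 1575025 = 38*(1 + 76) + 1575025 = 38*77 + 1575025 = 2926 + 1575025 = 1577951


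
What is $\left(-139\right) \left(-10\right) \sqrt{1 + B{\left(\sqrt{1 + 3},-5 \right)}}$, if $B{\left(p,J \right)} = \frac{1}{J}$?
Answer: $556 \sqrt{5} \approx 1243.3$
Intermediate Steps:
$\left(-139\right) \left(-10\right) \sqrt{1 + B{\left(\sqrt{1 + 3},-5 \right)}} = \left(-139\right) \left(-10\right) \sqrt{1 + \frac{1}{-5}} = 1390 \sqrt{1 - \frac{1}{5}} = 1390 \sqrt{\frac{4}{5}} = 1390 \frac{2 \sqrt{5}}{5} = 556 \sqrt{5}$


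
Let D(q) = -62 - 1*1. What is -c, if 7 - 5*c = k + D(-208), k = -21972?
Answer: -22042/5 ≈ -4408.4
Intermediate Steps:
D(q) = -63 (D(q) = -62 - 1 = -63)
c = 22042/5 (c = 7/5 - (-21972 - 63)/5 = 7/5 - 1/5*(-22035) = 7/5 + 4407 = 22042/5 ≈ 4408.4)
-c = -1*22042/5 = -22042/5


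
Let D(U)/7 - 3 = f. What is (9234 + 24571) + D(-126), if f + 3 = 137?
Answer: 34764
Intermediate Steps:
f = 134 (f = -3 + 137 = 134)
D(U) = 959 (D(U) = 21 + 7*134 = 21 + 938 = 959)
(9234 + 24571) + D(-126) = (9234 + 24571) + 959 = 33805 + 959 = 34764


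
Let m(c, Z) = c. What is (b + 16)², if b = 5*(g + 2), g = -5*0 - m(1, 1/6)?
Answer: 441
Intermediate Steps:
g = -1 (g = -5*0 - 1*1 = 0 - 1 = -1)
b = 5 (b = 5*(-1 + 2) = 5*1 = 5)
(b + 16)² = (5 + 16)² = 21² = 441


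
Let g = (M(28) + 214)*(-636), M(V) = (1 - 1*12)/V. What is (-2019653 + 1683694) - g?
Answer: -1400734/7 ≈ -2.0010e+5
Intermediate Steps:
M(V) = -11/V (M(V) = (1 - 12)/V = -11/V)
g = -950979/7 (g = (-11/28 + 214)*(-636) = (5981/28)*(-636) = -950979/7 ≈ -1.3585e+5)
(-2019653 + 1683694) - g = (-2019653 + 1683694) - 1*(-950979/7) = -335959 + 950979/7 = -1400734/7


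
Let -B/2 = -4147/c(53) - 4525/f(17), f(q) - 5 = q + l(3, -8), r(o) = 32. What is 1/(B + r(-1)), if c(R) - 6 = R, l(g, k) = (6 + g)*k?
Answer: -59/497 ≈ -0.11871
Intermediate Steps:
l(g, k) = k*(6 + g)
c(R) = 6 + R
f(q) = -67 + q (f(q) = 5 + (q - 8*(6 + 3)) = 5 + (q - 8*9) = 5 + (q - 72) = 5 + (-72 + q) = -67 + q)
B = -2385/59 (B = -2*(-4147/(6 + 53) - 4525/(-67 + 17)) = -2*(-4147/59 - 4525/(-50)) = -2*(-4147*1/59 - 4525*(-1/50)) = -2*(-4147/59 + 181/2) = -2*2385/118 = -2385/59 ≈ -40.424)
1/(B + r(-1)) = 1/(-2385/59 + 32) = 1/(-497/59) = -59/497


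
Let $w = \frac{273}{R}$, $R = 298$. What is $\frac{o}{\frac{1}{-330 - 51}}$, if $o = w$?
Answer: $- \frac{104013}{298} \approx -349.04$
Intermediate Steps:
$w = \frac{273}{298} \approx 0.91611$
$o = \frac{273}{298} \approx 0.91611$
$\frac{o}{\frac{1}{-330 - 51}} = \frac{273}{298 \frac{1}{-330 - 51}} = \frac{273}{298 \frac{1}{-381}} = \frac{273}{298 \left(- \frac{1}{381}\right)} = \frac{273}{298} \left(-381\right) = - \frac{104013}{298}$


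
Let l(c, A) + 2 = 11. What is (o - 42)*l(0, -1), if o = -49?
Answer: -819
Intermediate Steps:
l(c, A) = 9 (l(c, A) = -2 + 11 = 9)
(o - 42)*l(0, -1) = (-49 - 42)*9 = -91*9 = -819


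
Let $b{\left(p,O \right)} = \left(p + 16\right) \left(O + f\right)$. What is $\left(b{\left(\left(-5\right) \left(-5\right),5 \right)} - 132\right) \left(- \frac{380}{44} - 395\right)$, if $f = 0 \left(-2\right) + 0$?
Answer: $- \frac{324120}{11} \approx -29465.0$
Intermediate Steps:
$f = 0$ ($f = 0 + 0 = 0$)
$b{\left(p,O \right)} = O \left(16 + p\right)$ ($b{\left(p,O \right)} = \left(p + 16\right) \left(O + 0\right) = \left(16 + p\right) O = O \left(16 + p\right)$)
$\left(b{\left(\left(-5\right) \left(-5\right),5 \right)} - 132\right) \left(- \frac{380}{44} - 395\right) = \left(5 \left(16 - -25\right) - 132\right) \left(- \frac{380}{44} - 395\right) = \left(5 \left(16 + 25\right) - 132\right) \left(\left(-380\right) \frac{1}{44} - 395\right) = \left(5 \cdot 41 - 132\right) \left(- \frac{95}{11} - 395\right) = \left(205 - 132\right) \left(- \frac{4440}{11}\right) = 73 \left(- \frac{4440}{11}\right) = - \frac{324120}{11}$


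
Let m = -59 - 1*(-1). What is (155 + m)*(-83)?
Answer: -8051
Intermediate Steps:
m = -58 (m = -59 + 1 = -58)
(155 + m)*(-83) = (155 - 58)*(-83) = 97*(-83) = -8051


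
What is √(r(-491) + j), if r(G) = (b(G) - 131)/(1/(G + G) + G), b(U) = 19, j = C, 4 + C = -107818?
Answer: I*√25066530449011326/482163 ≈ 328.36*I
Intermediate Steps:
C = -107822 (C = -4 - 107818 = -107822)
j = -107822
r(G) = -112/(G + 1/(2*G)) (r(G) = (19 - 131)/(1/(G + G) + G) = -112/(1/(2*G) + G) = -112/(G + 1/(2*G)))
√(r(-491) + j) = √(-224*(-491)/(1 + 2*(-491)²) - 107822) = √(-224*(-491)/(1 + 2*241081) - 107822) = √(-224*(-491)/(1 + 482162) - 107822) = √(-224*(-491)/482163 - 107822) = √(-224*(-491)*1/482163 - 107822) = √(109984/482163 - 107822) = √(-51987669002/482163) = I*√25066530449011326/482163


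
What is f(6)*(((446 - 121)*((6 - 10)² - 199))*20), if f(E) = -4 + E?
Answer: -2379000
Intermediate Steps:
f(6)*(((446 - 121)*((6 - 10)² - 199))*20) = (-4 + 6)*(((446 - 121)*((6 - 10)² - 199))*20) = 2*((325*((-4)² - 199))*20) = 2*((325*(16 - 199))*20) = 2*((325*(-183))*20) = 2*(-59475*20) = 2*(-1189500) = -2379000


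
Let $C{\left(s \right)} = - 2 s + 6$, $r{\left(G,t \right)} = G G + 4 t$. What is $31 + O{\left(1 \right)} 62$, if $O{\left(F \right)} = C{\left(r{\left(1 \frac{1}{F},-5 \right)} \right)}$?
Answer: $2759$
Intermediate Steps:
$r{\left(G,t \right)} = G^{2} + 4 t$
$C{\left(s \right)} = 6 - 2 s$
$O{\left(F \right)} = 46 - \frac{2}{F^{2}}$ ($O{\left(F \right)} = 6 - 2 \left(\left(1 \frac{1}{F}\right)^{2} + 4 \left(-5\right)\right) = 6 - 2 \left(\left(\frac{1}{F}\right)^{2} - 20\right) = 6 - 2 \left(\frac{1}{F^{2}} - 20\right) = 6 - 2 \left(-20 + \frac{1}{F^{2}}\right) = 6 + \left(40 - \frac{2}{F^{2}}\right) = 46 - \frac{2}{F^{2}}$)
$31 + O{\left(1 \right)} 62 = 31 + \left(46 - 2 \cdot 1^{-2}\right) 62 = 31 + \left(46 - 2\right) 62 = 31 + 44 \cdot 62 = 31 + 2728 = 2759$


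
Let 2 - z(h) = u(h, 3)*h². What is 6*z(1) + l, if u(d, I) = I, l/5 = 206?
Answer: 1024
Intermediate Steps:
l = 1030 (l = 5*206 = 1030)
z(h) = 2 - 3*h²
6*z(1) + l = 6*(2 - 3*1²) + 1030 = 6*(2 - 3*1) + 1030 = 6*(2 - 3) + 1030 = 6*(-1) + 1030 = -6 + 1030 = 1024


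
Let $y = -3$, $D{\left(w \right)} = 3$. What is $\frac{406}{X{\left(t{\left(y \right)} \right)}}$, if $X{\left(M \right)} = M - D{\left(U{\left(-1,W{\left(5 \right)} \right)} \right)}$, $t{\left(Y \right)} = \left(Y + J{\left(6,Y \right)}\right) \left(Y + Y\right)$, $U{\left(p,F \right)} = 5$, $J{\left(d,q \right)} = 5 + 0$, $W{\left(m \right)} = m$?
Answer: $- \frac{406}{15} \approx -27.067$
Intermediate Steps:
$J{\left(d,q \right)} = 5$
$t{\left(Y \right)} = 2 Y \left(5 + Y\right)$ ($t{\left(Y \right)} = \left(Y + 5\right) \left(Y + Y\right) = \left(5 + Y\right) 2 Y = 2 Y \left(5 + Y\right)$)
$X{\left(M \right)} = -3 + M$ ($X{\left(M \right)} = M - 3 = -3 + M$)
$\frac{406}{X{\left(t{\left(y \right)} \right)}} = \frac{406}{-3 + 2 \left(-3\right) \left(5 - 3\right)} = \frac{406}{-3 + 2 \left(-3\right) 2} = \frac{406}{-3 - 12} = \frac{406}{-15} = 406 \left(- \frac{1}{15}\right) = - \frac{406}{15}$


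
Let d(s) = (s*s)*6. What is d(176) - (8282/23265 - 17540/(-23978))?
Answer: 51839411414812/278924085 ≈ 1.8586e+5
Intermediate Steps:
d(s) = 6*s² (d(s) = s²*6 = 6*s²)
d(176) - (8282/23265 - 17540/(-23978)) = 6*176² - (8282/23265 - 17540/(-23978)) = 6*30976 - (8282*(1/23265) - 17540*(-1/23978)) = 185856 - (8282/23265 + 8770/11989) = 185856 - 1*303326948/278924085 = 185856 - 303326948/278924085 = 51839411414812/278924085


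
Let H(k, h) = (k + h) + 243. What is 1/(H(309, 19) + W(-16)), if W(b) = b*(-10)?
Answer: 1/731 ≈ 0.0013680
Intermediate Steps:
H(k, h) = 243 + h + k (H(k, h) = (h + k) + 243 = 243 + h + k)
W(b) = -10*b
1/(H(309, 19) + W(-16)) = 1/((243 + 19 + 309) - 10*(-16)) = 1/(571 + 160) = 1/731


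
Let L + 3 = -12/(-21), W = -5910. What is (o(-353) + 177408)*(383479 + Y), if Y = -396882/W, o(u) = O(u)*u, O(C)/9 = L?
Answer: 97913735340426/1379 ≈ 7.1003e+10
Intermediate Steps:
L = -17/7 (L = -3 - 12/(-21) = -3 - 12*(-1/21) = -3 + 4/7 = -17/7 ≈ -2.4286)
O(C) = -153/7 (O(C) = 9*(-17/7) = -153/7)
o(u) = -153*u/7
Y = 66147/985 (Y = -396882/(-5910) = -396882*(-1/5910) = 66147/985 ≈ 67.154)
(o(-353) + 177408)*(383479 + Y) = (-153/7*(-353) + 177408)*(383479 + 66147/985) = (54009/7 + 177408)*(377792962/985) = (1295865/7)*(377792962/985) = 97913735340426/1379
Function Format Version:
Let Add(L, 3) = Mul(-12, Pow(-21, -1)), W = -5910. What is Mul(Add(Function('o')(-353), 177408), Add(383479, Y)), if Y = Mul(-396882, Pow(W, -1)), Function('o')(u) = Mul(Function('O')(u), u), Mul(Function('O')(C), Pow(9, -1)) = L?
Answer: Rational(97913735340426, 1379) ≈ 7.1003e+10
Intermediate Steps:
L = Rational(-17, 7) (L = Add(-3, Mul(-12, Pow(-21, -1))) = Add(-3, Mul(-12, Rational(-1, 21))) = Add(-3, Rational(4, 7)) = Rational(-17, 7) ≈ -2.4286)
Function('O')(C) = Rational(-153, 7) (Function('O')(C) = Mul(9, Rational(-17, 7)) = Rational(-153, 7))
Function('o')(u) = Mul(Rational(-153, 7), u)
Y = Rational(66147, 985) (Y = Mul(-396882, Pow(-5910, -1)) = Mul(-396882, Rational(-1, 5910)) = Rational(66147, 985) ≈ 67.154)
Mul(Add(Function('o')(-353), 177408), Add(383479, Y)) = Mul(Add(Mul(Rational(-153, 7), -353), 177408), Add(383479, Rational(66147, 985))) = Mul(Add(Rational(54009, 7), 177408), Rational(377792962, 985)) = Mul(Rational(1295865, 7), Rational(377792962, 985)) = Rational(97913735340426, 1379)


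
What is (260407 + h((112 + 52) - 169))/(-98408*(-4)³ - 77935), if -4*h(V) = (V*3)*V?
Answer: 1041553/24880708 ≈ 0.041862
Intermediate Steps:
h(V) = -3*V²/4 (h(V) = -V*3*V/4 = -3*V*V/4 = -3*V²/4)
(260407 + h((112 + 52) - 169))/(-98408*(-4)³ - 77935) = (260407 - 3*((112 + 52) - 169)²/4)/(-98408*(-4)³ - 77935) = (260407 - 3*(164 - 169)²/4)/(-98408*(-64) - 77935) = (260407 - ¾*(-5)²)/(6298112 - 77935) = (260407 - ¾*25)/6220177 = (260407 - 75/4)*(1/6220177) = (1041553/4)*(1/6220177) = 1041553/24880708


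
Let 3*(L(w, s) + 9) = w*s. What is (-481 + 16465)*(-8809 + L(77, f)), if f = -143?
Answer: -199613520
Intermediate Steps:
L(w, s) = -9 + s*w/3 (L(w, s) = -9 + (w*s)/3 = -9 + (s*w)/3 = -9 + s*w/3)
(-481 + 16465)*(-8809 + L(77, f)) = (-481 + 16465)*(-8809 + (-9 + (1/3)*(-143)*77)) = 15984*(-8809 + (-9 - 11011/3)) = 15984*(-8809 - 11038/3) = 15984*(-37465/3) = -199613520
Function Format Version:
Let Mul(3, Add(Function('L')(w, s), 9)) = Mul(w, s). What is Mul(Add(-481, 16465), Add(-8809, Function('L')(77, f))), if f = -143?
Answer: -199613520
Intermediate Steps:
Function('L')(w, s) = Add(-9, Mul(Rational(1, 3), s, w)) (Function('L')(w, s) = Add(-9, Mul(Rational(1, 3), Mul(w, s))) = Add(-9, Mul(Rational(1, 3), Mul(s, w))) = Add(-9, Mul(Rational(1, 3), s, w)))
Mul(Add(-481, 16465), Add(-8809, Function('L')(77, f))) = Mul(Add(-481, 16465), Add(-8809, Add(-9, Mul(Rational(1, 3), -143, 77)))) = Mul(15984, Add(-8809, Add(-9, Rational(-11011, 3)))) = Mul(15984, Add(-8809, Rational(-11038, 3))) = Mul(15984, Rational(-37465, 3)) = -199613520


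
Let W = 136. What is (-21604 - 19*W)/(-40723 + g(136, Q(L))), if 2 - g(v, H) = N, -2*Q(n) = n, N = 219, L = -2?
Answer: 6047/10235 ≈ 0.59082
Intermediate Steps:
Q(n) = -n/2
g(v, H) = -217 (g(v, H) = 2 - 1*219 = 2 - 219 = -217)
(-21604 - 19*W)/(-40723 + g(136, Q(L))) = (-21604 - 19*136)/(-40723 - 217) = (-21604 - 2584)/(-40940) = -24188*(-1/40940) = 6047/10235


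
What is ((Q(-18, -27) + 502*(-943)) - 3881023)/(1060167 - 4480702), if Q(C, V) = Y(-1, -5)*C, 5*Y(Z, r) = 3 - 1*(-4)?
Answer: 21772171/17102675 ≈ 1.2730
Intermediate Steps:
Y(Z, r) = 7/5 (Y(Z, r) = (3 - 1*(-4))/5 = (3 + 4)/5 = (⅕)*7 = 7/5)
Q(C, V) = 7*C/5
((Q(-18, -27) + 502*(-943)) - 3881023)/(1060167 - 4480702) = (((7/5)*(-18) + 502*(-943)) - 3881023)/(1060167 - 4480702) = ((-126/5 - 473386) - 3881023)/(-3420535) = (-2367056/5 - 3881023)*(-1/3420535) = -21772171/5*(-1/3420535) = 21772171/17102675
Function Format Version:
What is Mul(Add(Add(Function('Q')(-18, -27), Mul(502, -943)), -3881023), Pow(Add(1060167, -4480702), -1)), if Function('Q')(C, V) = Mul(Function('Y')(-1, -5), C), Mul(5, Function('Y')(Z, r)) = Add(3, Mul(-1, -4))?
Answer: Rational(21772171, 17102675) ≈ 1.2730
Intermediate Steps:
Function('Y')(Z, r) = Rational(7, 5) (Function('Y')(Z, r) = Mul(Rational(1, 5), Add(3, Mul(-1, -4))) = Mul(Rational(1, 5), Add(3, 4)) = Mul(Rational(1, 5), 7) = Rational(7, 5))
Function('Q')(C, V) = Mul(Rational(7, 5), C)
Mul(Add(Add(Function('Q')(-18, -27), Mul(502, -943)), -3881023), Pow(Add(1060167, -4480702), -1)) = Mul(Add(Add(Mul(Rational(7, 5), -18), Mul(502, -943)), -3881023), Pow(Add(1060167, -4480702), -1)) = Mul(Add(Add(Rational(-126, 5), -473386), -3881023), Pow(-3420535, -1)) = Mul(Add(Rational(-2367056, 5), -3881023), Rational(-1, 3420535)) = Mul(Rational(-21772171, 5), Rational(-1, 3420535)) = Rational(21772171, 17102675)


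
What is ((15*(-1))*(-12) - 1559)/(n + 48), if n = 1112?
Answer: -1379/1160 ≈ -1.1888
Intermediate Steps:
((15*(-1))*(-12) - 1559)/(n + 48) = ((15*(-1))*(-12) - 1559)/(1112 + 48) = (-15*(-12) - 1559)/1160 = (180 - 1559)*(1/1160) = -1379*1/1160 = -1379/1160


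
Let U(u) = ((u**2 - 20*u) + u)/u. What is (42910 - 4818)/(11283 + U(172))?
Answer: 9523/2859 ≈ 3.3309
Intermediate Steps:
U(u) = (u**2 - 19*u)/u
(42910 - 4818)/(11283 + U(172)) = (42910 - 4818)/(11283 + (-19 + 172)) = 38092/(11283 + 153) = 38092/11436 = 38092*(1/11436) = 9523/2859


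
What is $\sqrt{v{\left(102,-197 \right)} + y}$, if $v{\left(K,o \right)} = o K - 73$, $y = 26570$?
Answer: $\sqrt{6403} \approx 80.019$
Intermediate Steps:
$v{\left(K,o \right)} = -73 + K o$ ($v{\left(K,o \right)} = K o - 73 = -73 + K o$)
$\sqrt{v{\left(102,-197 \right)} + y} = \sqrt{\left(-73 + 102 \left(-197\right)\right) + 26570} = \sqrt{\left(-73 - 20094\right) + 26570} = \sqrt{-20167 + 26570} = \sqrt{6403}$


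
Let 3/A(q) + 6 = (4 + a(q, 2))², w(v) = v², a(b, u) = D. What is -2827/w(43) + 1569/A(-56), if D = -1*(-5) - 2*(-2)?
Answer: 157622574/1849 ≈ 85248.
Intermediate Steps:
D = 9 (D = 5 + 4 = 9)
a(b, u) = 9
A(q) = 3/163 (A(q) = 3/(-6 + (4 + 9)²) = 3/(-6 + 13²) = 3/(-6 + 169) = 3/163)
-2827/w(43) + 1569/A(-56) = -2827/(43²) + 1569/(3/163) = -2827/1849 + 1569*(163/3) = -2827*1/1849 + 85249 = -2827/1849 + 85249 = 157622574/1849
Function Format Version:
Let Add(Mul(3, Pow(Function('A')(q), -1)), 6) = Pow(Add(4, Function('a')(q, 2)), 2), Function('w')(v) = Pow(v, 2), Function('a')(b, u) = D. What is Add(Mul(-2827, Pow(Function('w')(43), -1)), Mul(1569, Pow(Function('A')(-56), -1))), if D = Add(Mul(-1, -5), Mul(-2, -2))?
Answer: Rational(157622574, 1849) ≈ 85248.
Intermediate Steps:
D = 9 (D = Add(5, 4) = 9)
Function('a')(b, u) = 9
Function('A')(q) = Rational(3, 163) (Function('A')(q) = Mul(3, Pow(Add(-6, Pow(Add(4, 9), 2)), -1)) = Mul(3, Pow(Add(-6, Pow(13, 2)), -1)) = Mul(3, Pow(Add(-6, 169), -1)) = Mul(3, Pow(163, -1)) = Mul(3, Rational(1, 163)) = Rational(3, 163))
Add(Mul(-2827, Pow(Function('w')(43), -1)), Mul(1569, Pow(Function('A')(-56), -1))) = Add(Mul(-2827, Pow(Pow(43, 2), -1)), Mul(1569, Pow(Rational(3, 163), -1))) = Add(Mul(-2827, Pow(1849, -1)), Mul(1569, Rational(163, 3))) = Add(Mul(-2827, Rational(1, 1849)), 85249) = Add(Rational(-2827, 1849), 85249) = Rational(157622574, 1849)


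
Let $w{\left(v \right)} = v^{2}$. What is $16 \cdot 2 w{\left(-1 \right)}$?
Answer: $32$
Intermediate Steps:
$16 \cdot 2 w{\left(-1 \right)} = 16 \cdot 2 \left(-1\right)^{2} = 32 \cdot 1 = 32$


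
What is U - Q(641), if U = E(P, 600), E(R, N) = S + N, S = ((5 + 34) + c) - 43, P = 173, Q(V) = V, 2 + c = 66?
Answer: 19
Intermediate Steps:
c = 64 (c = -2 + 66 = 64)
S = 60 (S = ((5 + 34) + 64) - 43 = (39 + 64) - 43 = 103 - 43 = 60)
E(R, N) = 60 + N
U = 660 (U = 60 + 600 = 660)
U - Q(641) = 660 - 1*641 = 660 - 641 = 19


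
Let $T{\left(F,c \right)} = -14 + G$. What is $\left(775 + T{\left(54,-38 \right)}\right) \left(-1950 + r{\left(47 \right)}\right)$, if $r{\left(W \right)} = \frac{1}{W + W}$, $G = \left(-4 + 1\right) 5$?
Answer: $- \frac{68370527}{47} \approx -1.4547 \cdot 10^{6}$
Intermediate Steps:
$G = -15$ ($G = \left(-3\right) 5 = -15$)
$T{\left(F,c \right)} = -29$ ($T{\left(F,c \right)} = -14 - 15 = -29$)
$r{\left(W \right)} = \frac{1}{2 W}$
$\left(775 + T{\left(54,-38 \right)}\right) \left(-1950 + r{\left(47 \right)}\right) = \left(775 - 29\right) \left(-1950 + \frac{1}{2 \cdot 47}\right) = 746 \left(-1950 + \frac{1}{2} \cdot \frac{1}{47}\right) = 746 \left(-1950 + \frac{1}{94}\right) = 746 \left(- \frac{183299}{94}\right) = - \frac{68370527}{47}$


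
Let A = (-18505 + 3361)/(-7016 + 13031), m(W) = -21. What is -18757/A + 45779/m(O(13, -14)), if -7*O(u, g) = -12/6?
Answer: 558671093/106008 ≈ 5270.1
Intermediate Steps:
O(u, g) = 2/7 (O(u, g) = -(-12)/(7*6) = -⅐*(-2) = 2/7)
A = -5048/2005 (A = -15144/6015 = -15144*1/6015 = -5048/2005 ≈ -2.5177)
-18757/A + 45779/m(O(13, -14)) = -18757/(-5048/2005) + 45779/(-21) = -18757*(-2005/5048) + 45779*(-1/21) = 37607785/5048 - 45779/21 = 558671093/106008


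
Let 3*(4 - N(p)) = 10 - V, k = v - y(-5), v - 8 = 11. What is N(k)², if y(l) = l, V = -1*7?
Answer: 25/9 ≈ 2.7778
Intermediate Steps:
v = 19 (v = 8 + 11 = 19)
V = -7
k = 24 (k = 19 - 1*(-5) = 19 + 5 = 24)
N(p) = -5/3 (N(p) = 4 - (10 - 1*(-7))/3 = 4 - (10 + 7)/3 = 4 - ⅓*17 = 4 - 17/3 = -5/3)
N(k)² = (-5/3)² = 25/9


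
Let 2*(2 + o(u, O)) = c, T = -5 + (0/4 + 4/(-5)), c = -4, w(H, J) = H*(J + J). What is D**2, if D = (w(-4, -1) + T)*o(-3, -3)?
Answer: 1936/25 ≈ 77.440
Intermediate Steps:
w(H, J) = 2*H*J (w(H, J) = H*(2*J) = 2*H*J)
T = -29/5 (T = -5 + (0*(1/4) + 4*(-1/5)) = -5 + (0 - 4/5) = -5 - 4/5 = -29/5 ≈ -5.8000)
o(u, O) = -4 (o(u, O) = -2 + (1/2)*(-4) = -2 - 2 = -4)
D = -44/5 (D = (2*(-4)*(-1) - 29/5)*(-4) = (8 - 29/5)*(-4) = (11/5)*(-4) = -44/5 ≈ -8.8000)
D**2 = (-44/5)**2 = 1936/25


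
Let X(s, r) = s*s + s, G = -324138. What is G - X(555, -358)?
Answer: -632718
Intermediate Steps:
X(s, r) = s + s**2 (X(s, r) = s**2 + s = s + s**2)
G - X(555, -358) = -324138 - 555*(1 + 555) = -324138 - 555*556 = -324138 - 1*308580 = -324138 - 308580 = -632718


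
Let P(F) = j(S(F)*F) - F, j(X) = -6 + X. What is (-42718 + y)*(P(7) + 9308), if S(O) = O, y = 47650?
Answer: 46084608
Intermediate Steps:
P(F) = -6 + F**2 - F (P(F) = (-6 + F*F) - F = (-6 + F**2) - F = -6 + F**2 - F)
(-42718 + y)*(P(7) + 9308) = (-42718 + 47650)*((-6 + 7**2 - 1*7) + 9308) = 4932*((-6 + 49 - 7) + 9308) = 4932*(36 + 9308) = 4932*9344 = 46084608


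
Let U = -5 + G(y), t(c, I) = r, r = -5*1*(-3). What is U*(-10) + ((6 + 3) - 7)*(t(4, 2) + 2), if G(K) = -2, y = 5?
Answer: 104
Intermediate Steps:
r = 15 (r = -5*(-3) = 15)
t(c, I) = 15
U = -7 (U = -5 - 2 = -7)
U*(-10) + ((6 + 3) - 7)*(t(4, 2) + 2) = -7*(-10) + ((6 + 3) - 7)*(15 + 2) = 70 + (9 - 7)*17 = 70 + 2*17 = 70 + 34 = 104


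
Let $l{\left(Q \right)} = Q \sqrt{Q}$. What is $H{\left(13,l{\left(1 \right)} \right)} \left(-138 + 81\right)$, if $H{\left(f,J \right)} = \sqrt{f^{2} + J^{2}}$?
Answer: $- 57 \sqrt{170} \approx -743.19$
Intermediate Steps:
$l{\left(Q \right)} = Q^{\frac{3}{2}}$
$H{\left(f,J \right)} = \sqrt{J^{2} + f^{2}}$
$H{\left(13,l{\left(1 \right)} \right)} \left(-138 + 81\right) = \sqrt{\left(1^{\frac{3}{2}}\right)^{2} + 13^{2}} \left(-138 + 81\right) = \sqrt{1^{2} + 169} \left(-57\right) = \sqrt{1 + 169} \left(-57\right) = \sqrt{170} \left(-57\right) = - 57 \sqrt{170}$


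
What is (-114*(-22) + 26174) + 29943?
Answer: 58625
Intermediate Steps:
(-114*(-22) + 26174) + 29943 = (2508 + 26174) + 29943 = 28682 + 29943 = 58625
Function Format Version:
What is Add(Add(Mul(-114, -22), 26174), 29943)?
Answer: 58625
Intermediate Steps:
Add(Add(Mul(-114, -22), 26174), 29943) = Add(Add(2508, 26174), 29943) = Add(28682, 29943) = 58625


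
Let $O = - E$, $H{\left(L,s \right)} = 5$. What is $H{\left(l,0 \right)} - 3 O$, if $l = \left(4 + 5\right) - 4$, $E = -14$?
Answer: $-37$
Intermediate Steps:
$l = 5$ ($l = 9 - 4 = 5$)
$O = 14$ ($O = \left(-1\right) \left(-14\right) = 14$)
$H{\left(l,0 \right)} - 3 O = 5 - 42 = -37$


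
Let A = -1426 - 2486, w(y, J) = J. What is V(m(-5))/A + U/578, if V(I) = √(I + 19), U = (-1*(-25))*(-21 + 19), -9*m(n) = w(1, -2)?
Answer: -25/289 - √173/11736 ≈ -0.087626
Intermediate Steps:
m(n) = 2/9 (m(n) = -⅑*(-2) = 2/9)
U = -50 (U = 25*(-2) = -50)
A = -3912
V(I) = √(19 + I)
V(m(-5))/A + U/578 = √(19 + 2/9)/(-3912) - 50/578 = √(173/9)*(-1/3912) - 50*1/578 = (√173/3)*(-1/3912) - 25/289 = -√173/11736 - 25/289 = -25/289 - √173/11736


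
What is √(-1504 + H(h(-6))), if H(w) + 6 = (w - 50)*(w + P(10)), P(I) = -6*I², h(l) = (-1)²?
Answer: √27841 ≈ 166.86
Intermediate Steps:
h(l) = 1
H(w) = -6 + (-600 + w)*(-50 + w) (H(w) = -6 + (w - 50)*(w - 6*10²) = -6 + (-50 + w)*(w - 6*100) = -6 + (-50 + w)*(w - 600) = -6 + (-50 + w)*(-600 + w) = -6 + (-600 + w)*(-50 + w))
√(-1504 + H(h(-6))) = √(-1504 + (29994 + 1² - 650*1)) = √(-1504 + (29994 + 1 - 650)) = √(-1504 + 29345) = √27841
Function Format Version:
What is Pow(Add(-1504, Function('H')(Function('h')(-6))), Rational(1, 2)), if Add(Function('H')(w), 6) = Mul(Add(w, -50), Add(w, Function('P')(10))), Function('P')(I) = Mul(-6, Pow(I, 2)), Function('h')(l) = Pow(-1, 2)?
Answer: Pow(27841, Rational(1, 2)) ≈ 166.86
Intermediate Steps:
Function('h')(l) = 1
Function('H')(w) = Add(-6, Mul(Add(-600, w), Add(-50, w))) (Function('H')(w) = Add(-6, Mul(Add(w, -50), Add(w, Mul(-6, Pow(10, 2))))) = Add(-6, Mul(Add(-50, w), Add(w, Mul(-6, 100)))) = Add(-6, Mul(Add(-50, w), Add(w, -600))) = Add(-6, Mul(Add(-50, w), Add(-600, w))) = Add(-6, Mul(Add(-600, w), Add(-50, w))))
Pow(Add(-1504, Function('H')(Function('h')(-6))), Rational(1, 2)) = Pow(Add(-1504, Add(29994, Pow(1, 2), Mul(-650, 1))), Rational(1, 2)) = Pow(Add(-1504, Add(29994, 1, -650)), Rational(1, 2)) = Pow(Add(-1504, 29345), Rational(1, 2)) = Pow(27841, Rational(1, 2))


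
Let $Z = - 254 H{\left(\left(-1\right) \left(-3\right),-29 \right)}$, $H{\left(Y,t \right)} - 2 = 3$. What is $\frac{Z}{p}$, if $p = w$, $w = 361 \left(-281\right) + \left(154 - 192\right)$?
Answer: $\frac{1270}{101479} \approx 0.012515$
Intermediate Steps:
$H{\left(Y,t \right)} = 5$ ($H{\left(Y,t \right)} = 2 + 3 = 5$)
$w = -101479$ ($w = -101441 - 38 = -101479$)
$Z = -1270$ ($Z = \left(-254\right) 5 = -1270$)
$p = -101479$
$\frac{Z}{p} = - \frac{1270}{-101479} = \left(-1270\right) \left(- \frac{1}{101479}\right) = \frac{1270}{101479}$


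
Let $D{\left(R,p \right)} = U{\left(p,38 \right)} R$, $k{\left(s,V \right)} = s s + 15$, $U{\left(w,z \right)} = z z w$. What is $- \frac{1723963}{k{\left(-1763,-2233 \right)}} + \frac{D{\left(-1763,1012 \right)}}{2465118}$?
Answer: $- \frac{4005965151923605}{3831020162856} \approx -1045.7$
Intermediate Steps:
$U{\left(w,z \right)} = w z^{2}$ ($U{\left(w,z \right)} = z^{2} w = w z^{2}$)
$k{\left(s,V \right)} = 15 + s^{2}$ ($k{\left(s,V \right)} = s^{2} + 15 = 15 + s^{2}$)
$D{\left(R,p \right)} = 1444 R p$ ($D{\left(R,p \right)} = p 38^{2} R = p 1444 R = 1444 p R = 1444 R p$)
$- \frac{1723963}{k{\left(-1763,-2233 \right)}} + \frac{D{\left(-1763,1012 \right)}}{2465118} = - \frac{1723963}{15 + \left(-1763\right)^{2}} + \frac{1444 \left(-1763\right) 1012}{2465118} = - \frac{1723963}{15 + 3108169} - \frac{1288160632}{1232559} = - \frac{1723963}{3108184} - \frac{1288160632}{1232559} = - \frac{4005965151923605}{3831020162856}$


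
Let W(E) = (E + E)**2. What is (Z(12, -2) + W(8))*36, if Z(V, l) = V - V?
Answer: 9216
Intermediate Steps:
Z(V, l) = 0
W(E) = 4*E**2 (W(E) = (2*E)**2 = 4*E**2)
(Z(12, -2) + W(8))*36 = (0 + 4*8**2)*36 = (0 + 4*64)*36 = (0 + 256)*36 = 256*36 = 9216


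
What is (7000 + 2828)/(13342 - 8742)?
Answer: 2457/1150 ≈ 2.1365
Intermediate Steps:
(7000 + 2828)/(13342 - 8742) = 9828/4600 = 9828*(1/4600) = 2457/1150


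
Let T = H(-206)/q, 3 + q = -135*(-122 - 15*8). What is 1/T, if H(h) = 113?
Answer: 32667/113 ≈ 289.09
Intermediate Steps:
q = 32667 (q = -3 - 135*(-122 - 15*8) = -3 - 135*(-122 - 120) = -3 - 135*(-242) = -3 + 32670 = 32667)
T = 113/32667 ≈ 0.0034591
1/T = 1/(113/32667) = 32667/113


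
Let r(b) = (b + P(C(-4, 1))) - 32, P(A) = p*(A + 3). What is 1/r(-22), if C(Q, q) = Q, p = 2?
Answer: -1/56 ≈ -0.017857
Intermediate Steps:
P(A) = 6 + 2*A (P(A) = 2*(A + 3) = 2*(3 + A) = 6 + 2*A)
r(b) = -34 + b (r(b) = (b + (6 + 2*(-4))) - 32 = (b + (6 - 8)) - 32 = (b - 2) - 32 = (-2 + b) - 32 = -34 + b)
1/r(-22) = 1/(-34 - 22) = 1/(-56) = -1/56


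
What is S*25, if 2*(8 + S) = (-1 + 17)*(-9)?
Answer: -2000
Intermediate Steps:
S = -80 (S = -8 + ((-1 + 17)*(-9))/2 = -8 + (16*(-9))/2 = -8 + (½)*(-144) = -8 - 72 = -80)
S*25 = -80*25 = -2000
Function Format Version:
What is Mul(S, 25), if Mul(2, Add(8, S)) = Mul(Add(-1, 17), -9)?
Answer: -2000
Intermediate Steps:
S = -80 (S = Add(-8, Mul(Rational(1, 2), Mul(Add(-1, 17), -9))) = Add(-8, Mul(Rational(1, 2), Mul(16, -9))) = Add(-8, Mul(Rational(1, 2), -144)) = Add(-8, -72) = -80)
Mul(S, 25) = Mul(-80, 25) = -2000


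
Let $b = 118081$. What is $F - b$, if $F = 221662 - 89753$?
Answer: $13828$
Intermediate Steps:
$F = 131909$ ($F = 221662 - 89753 = 131909$)
$F - b = 131909 - 118081 = 13828$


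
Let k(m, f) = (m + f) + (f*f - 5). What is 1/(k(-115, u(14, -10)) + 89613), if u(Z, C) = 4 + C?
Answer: 1/89523 ≈ 1.1170e-5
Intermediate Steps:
k(m, f) = -5 + f + m + f² (k(m, f) = (f + m) + (f² - 5) = (f + m) + (-5 + f²) = -5 + f + m + f²)
1/(k(-115, u(14, -10)) + 89613) = 1/((-5 + (4 - 10) - 115 + (4 - 10)²) + 89613) = 1/((-5 - 6 - 115 + (-6)²) + 89613) = 1/((-5 - 6 - 115 + 36) + 89613) = 1/(-90 + 89613) = 1/89523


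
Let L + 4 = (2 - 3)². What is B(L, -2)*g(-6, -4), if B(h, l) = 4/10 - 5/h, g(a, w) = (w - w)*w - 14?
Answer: -434/15 ≈ -28.933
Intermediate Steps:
g(a, w) = -14 (g(a, w) = 0*w - 14 = 0 - 14 = -14)
L = -3 (L = -4 + (2 - 3)² = -4 + (-1)² = -4 + 1 = -3)
B(h, l) = ⅖ - 5/h (B(h, l) = 4*(⅒) - 5/h = ⅖ - 5/h)
B(L, -2)*g(-6, -4) = (⅖ - 5/(-3))*(-14) = (⅖ - 5*(-⅓))*(-14) = (⅖ + 5/3)*(-14) = (31/15)*(-14) = -434/15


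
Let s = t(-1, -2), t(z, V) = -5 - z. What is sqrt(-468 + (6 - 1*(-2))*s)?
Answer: 10*I*sqrt(5) ≈ 22.361*I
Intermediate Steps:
s = -4 (s = -5 - 1*(-1) = -5 + 1 = -4)
sqrt(-468 + (6 - 1*(-2))*s) = sqrt(-468 + (6 - 1*(-2))*(-4)) = sqrt(-468 + (6 + 2)*(-4)) = sqrt(-468 + 8*(-4)) = sqrt(-468 - 32) = sqrt(-500) = 10*I*sqrt(5)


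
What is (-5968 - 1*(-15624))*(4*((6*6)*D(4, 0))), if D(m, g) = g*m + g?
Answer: 0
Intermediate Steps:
D(m, g) = g + g*m
(-5968 - 1*(-15624))*(4*((6*6)*D(4, 0))) = (-5968 - 1*(-15624))*(4*((6*6)*(0*(1 + 4)))) = (-5968 + 15624)*(4*(36*(0*5))) = 9656*(4*(36*0)) = 9656*(4*0) = 9656*0 = 0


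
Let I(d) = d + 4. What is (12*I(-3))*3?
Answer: 36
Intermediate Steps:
I(d) = 4 + d
(12*I(-3))*3 = (12*(4 - 3))*3 = (12*1)*3 = 12*3 = 36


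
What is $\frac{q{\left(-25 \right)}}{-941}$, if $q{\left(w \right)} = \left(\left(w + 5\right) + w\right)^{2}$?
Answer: $- \frac{2025}{941} \approx -2.152$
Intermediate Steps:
$q{\left(w \right)} = \left(5 + 2 w\right)^{2}$ ($q{\left(w \right)} = \left(\left(5 + w\right) + w\right)^{2} = \left(5 + 2 w\right)^{2}$)
$\frac{q{\left(-25 \right)}}{-941} = \frac{\left(5 + 2 \left(-25\right)\right)^{2}}{-941} = \left(5 - 50\right)^{2} \left(- \frac{1}{941}\right) = \left(-45\right)^{2} \left(- \frac{1}{941}\right) = 2025 \left(- \frac{1}{941}\right) = - \frac{2025}{941}$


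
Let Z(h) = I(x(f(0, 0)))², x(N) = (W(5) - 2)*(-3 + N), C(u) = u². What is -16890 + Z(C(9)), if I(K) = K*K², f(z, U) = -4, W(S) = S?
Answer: 85749231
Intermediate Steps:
x(N) = -9 + 3*N (x(N) = (5 - 2)*(-3 + N) = 3*(-3 + N) = -9 + 3*N)
I(K) = K³
Z(h) = 85766121 (Z(h) = ((-9 + 3*(-4))³)² = ((-9 - 12)³)² = ((-21)³)² = (-9261)² = 85766121)
-16890 + Z(C(9)) = -16890 + 85766121 = 85749231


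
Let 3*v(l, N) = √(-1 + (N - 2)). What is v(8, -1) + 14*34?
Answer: 476 + 2*I/3 ≈ 476.0 + 0.66667*I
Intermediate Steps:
v(l, N) = √(-3 + N)/3 (v(l, N) = √(-1 + (N - 2))/3 = √(-1 + (-2 + N))/3 = √(-3 + N)/3)
v(8, -1) + 14*34 = √(-3 - 1)/3 + 14*34 = √(-4)/3 + 476 = (2*I)/3 + 476 = 2*I/3 + 476 = 476 + 2*I/3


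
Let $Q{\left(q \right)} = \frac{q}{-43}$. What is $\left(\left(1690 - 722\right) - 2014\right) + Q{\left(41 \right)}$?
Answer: $- \frac{45019}{43} \approx -1047.0$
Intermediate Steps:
$Q{\left(q \right)} = - \frac{q}{43}$ ($Q{\left(q \right)} = q \left(- \frac{1}{43}\right) = - \frac{q}{43}$)
$\left(\left(1690 - 722\right) - 2014\right) + Q{\left(41 \right)} = \left(\left(1690 - 722\right) - 2014\right) - \frac{41}{43} = \left(968 - 2014\right) - \frac{41}{43} = -1046 - \frac{41}{43} = - \frac{45019}{43}$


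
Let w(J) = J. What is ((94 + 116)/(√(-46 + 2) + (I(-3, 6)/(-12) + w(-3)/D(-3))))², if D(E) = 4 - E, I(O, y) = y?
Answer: 8643600/(13 - 28*I*√11)² ≈ -945.22 + 269.93*I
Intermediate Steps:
((94 + 116)/(√(-46 + 2) + (I(-3, 6)/(-12) + w(-3)/D(-3))))² = ((94 + 116)/(√(-46 + 2) + (6/(-12) - 3/(4 - 1*(-3)))))² = (210/(√(-44) + (6*(-1/12) - 3/(4 + 3))))² = (210/(2*I*√11 + (-½ - 3/7)))² = (210/(2*I*√11 - 13/14))² = (210/(-13/14 + 2*I*√11))² = 44100/(-13/14 + 2*I*√11)²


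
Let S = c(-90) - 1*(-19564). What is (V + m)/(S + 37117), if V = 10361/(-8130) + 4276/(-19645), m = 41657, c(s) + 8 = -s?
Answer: 38016923107/51804784386 ≈ 0.73385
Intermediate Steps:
c(s) = -8 - s
V = -9532229/6388554 (V = 10361*(-1/8130) + 4276*(-1/19645) = -10361/8130 - 4276/19645 = -9532229/6388554 ≈ -1.4921)
S = 19646 (S = (-8 - 1*(-90)) - 1*(-19564) = (-8 + 90) + 19564 = 82 + 19564 = 19646)
(V + m)/(S + 37117) = (-9532229/6388554 + 41657)/(19646 + 37117) = (266118461749/6388554)/56763 = (266118461749/6388554)*(1/56763) = 38016923107/51804784386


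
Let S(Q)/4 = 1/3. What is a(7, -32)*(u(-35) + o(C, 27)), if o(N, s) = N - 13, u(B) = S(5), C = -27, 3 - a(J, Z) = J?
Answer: 464/3 ≈ 154.67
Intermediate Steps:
a(J, Z) = 3 - J
S(Q) = 4/3
u(B) = 4/3
o(N, s) = -13 + N
a(7, -32)*(u(-35) + o(C, 27)) = (3 - 1*7)*(4/3 + (-13 - 27)) = (3 - 7)*(4/3 - 40) = -4*(-116/3) = 464/3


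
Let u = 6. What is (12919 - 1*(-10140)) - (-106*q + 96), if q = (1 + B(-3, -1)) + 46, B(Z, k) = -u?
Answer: 27309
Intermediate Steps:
B(Z, k) = -6 (B(Z, k) = -1*6 = -6)
q = 41 (q = (1 - 6) + 46 = -5 + 46 = 41)
(12919 - 1*(-10140)) - (-106*q + 96) = (12919 - 1*(-10140)) - (-106*41 + 96) = (12919 + 10140) - (-4346 + 96) = 23059 - 1*(-4250) = 23059 + 4250 = 27309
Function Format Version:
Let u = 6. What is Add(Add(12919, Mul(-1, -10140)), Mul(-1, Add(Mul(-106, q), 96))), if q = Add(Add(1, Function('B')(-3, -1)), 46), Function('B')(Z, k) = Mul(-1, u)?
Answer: 27309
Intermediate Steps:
Function('B')(Z, k) = -6 (Function('B')(Z, k) = Mul(-1, 6) = -6)
q = 41 (q = Add(Add(1, -6), 46) = Add(-5, 46) = 41)
Add(Add(12919, Mul(-1, -10140)), Mul(-1, Add(Mul(-106, q), 96))) = Add(Add(12919, Mul(-1, -10140)), Mul(-1, Add(Mul(-106, 41), 96))) = Add(Add(12919, 10140), Mul(-1, Add(-4346, 96))) = Add(23059, Mul(-1, -4250)) = Add(23059, 4250) = 27309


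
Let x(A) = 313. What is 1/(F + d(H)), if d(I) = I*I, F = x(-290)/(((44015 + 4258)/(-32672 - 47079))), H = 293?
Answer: 48273/4119226714 ≈ 1.1719e-5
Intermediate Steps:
F = -24962063/48273 (F = 313/(((44015 + 4258)/(-32672 - 47079))) = 313/((48273/(-79751))) = 313/((48273*(-1/79751))) = 313/(-48273/79751) = 313*(-79751/48273) = -24962063/48273 ≈ -517.10)
d(I) = I²
1/(F + d(H)) = 1/(-24962063/48273 + 293²) = 1/(-24962063/48273 + 85849) = 1/(4119226714/48273) = 48273/4119226714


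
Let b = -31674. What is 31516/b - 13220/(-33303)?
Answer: -105141178/175806537 ≈ -0.59805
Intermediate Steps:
31516/b - 13220/(-33303) = 31516/(-31674) - 13220/(-33303) = 31516*(-1/31674) - 13220*(-1/33303) = -15758/15837 + 13220/33303 = -105141178/175806537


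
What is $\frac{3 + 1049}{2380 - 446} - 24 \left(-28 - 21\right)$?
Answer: $\frac{1137718}{967} \approx 1176.5$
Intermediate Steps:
$\frac{3 + 1049}{2380 - 446} - 24 \left(-28 - 21\right) = \frac{1052}{1934} - -1176 = 1052 \cdot \frac{1}{1934} + 1176 = \frac{526}{967} + 1176 = \frac{1137718}{967}$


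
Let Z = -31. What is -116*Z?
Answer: 3596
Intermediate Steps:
-116*Z = -116*(-31) = 3596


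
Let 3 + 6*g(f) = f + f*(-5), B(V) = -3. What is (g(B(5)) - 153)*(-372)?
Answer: 56358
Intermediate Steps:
g(f) = -½ - 2*f/3 (g(f) = -½ + (f + f*(-5))/6 = -½ + (f - 5*f)/6 = -½ + (-4*f)/6 = -½ - 2*f/3)
(g(B(5)) - 153)*(-372) = ((-½ - ⅔*(-3)) - 153)*(-372) = ((-½ + 2) - 153)*(-372) = (3/2 - 153)*(-372) = -303/2*(-372) = 56358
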